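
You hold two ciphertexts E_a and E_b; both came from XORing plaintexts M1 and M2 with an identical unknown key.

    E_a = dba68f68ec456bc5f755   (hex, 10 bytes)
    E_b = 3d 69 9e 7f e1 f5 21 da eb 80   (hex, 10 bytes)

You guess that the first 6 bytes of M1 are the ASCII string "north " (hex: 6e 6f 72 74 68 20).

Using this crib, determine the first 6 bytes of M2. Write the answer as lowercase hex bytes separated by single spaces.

88 a0 63 63 65 90

First, E_a ⊕ E_b = (M1 ⊕ K) ⊕ (M2 ⊕ K) = M1 ⊕ M2, so the key drops out. Then M2 = (M1 ⊕ M2) ⊕ M1 over the first 6 bytes.
byte 0: (db ^ 3d) ^ 6e = e6 ^ 6e = 88
byte 1: (a6 ^ 69) ^ 6f = cf ^ 6f = a0
byte 2: (8f ^ 9e) ^ 72 = 11 ^ 72 = 63
byte 3: (68 ^ 7f) ^ 74 = 17 ^ 74 = 63
byte 4: (ec ^ e1) ^ 68 = 0d ^ 68 = 65
byte 5: (45 ^ f5) ^ 20 = b0 ^ 20 = 90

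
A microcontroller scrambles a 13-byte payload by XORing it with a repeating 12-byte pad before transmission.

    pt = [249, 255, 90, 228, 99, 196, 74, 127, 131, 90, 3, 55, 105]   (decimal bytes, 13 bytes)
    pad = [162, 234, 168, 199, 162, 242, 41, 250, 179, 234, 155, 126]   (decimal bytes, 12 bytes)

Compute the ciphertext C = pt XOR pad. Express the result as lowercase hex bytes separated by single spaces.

5b 15 f2 23 c1 36 63 85 30 b0 98 49 cb

The 12-byte key repeats, so the effective keystream is a2 ea a8 c7 a2 f2 29 fa b3 ea 9b 7e a2.
byte 0: f9 ^ a2 = 5b
byte 1: ff ^ ea = 15
byte 2: 5a ^ a8 = f2
byte 3: e4 ^ c7 = 23
byte 4: 63 ^ a2 = c1
byte 5: c4 ^ f2 = 36
byte 6: 4a ^ 29 = 63
byte 7: 7f ^ fa = 85
byte 8: 83 ^ b3 = 30
byte 9: 5a ^ ea = b0
byte 10: 03 ^ 9b = 98
byte 11: 37 ^ 7e = 49
byte 12: 69 ^ a2 = cb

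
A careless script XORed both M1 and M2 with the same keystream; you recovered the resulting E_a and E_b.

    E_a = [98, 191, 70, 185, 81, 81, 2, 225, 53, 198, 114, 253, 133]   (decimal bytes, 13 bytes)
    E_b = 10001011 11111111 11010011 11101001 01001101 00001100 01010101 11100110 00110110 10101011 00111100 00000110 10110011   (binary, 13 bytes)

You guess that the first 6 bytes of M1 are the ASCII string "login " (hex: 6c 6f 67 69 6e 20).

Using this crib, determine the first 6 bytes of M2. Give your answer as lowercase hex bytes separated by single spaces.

First, E_a ⊕ E_b = (M1 ⊕ K) ⊕ (M2 ⊕ K) = M1 ⊕ M2, so the key drops out. Then M2 = (M1 ⊕ M2) ⊕ M1 over the first 6 bytes.
byte 0: (62 XOR 8b) XOR 6c = e9 XOR 6c = 85
byte 1: (bf XOR ff) XOR 6f = 40 XOR 6f = 2f
byte 2: (46 XOR d3) XOR 67 = 95 XOR 67 = f2
byte 3: (b9 XOR e9) XOR 69 = 50 XOR 69 = 39
byte 4: (51 XOR 4d) XOR 6e = 1c XOR 6e = 72
byte 5: (51 XOR 0c) XOR 20 = 5d XOR 20 = 7d

85 2f f2 39 72 7d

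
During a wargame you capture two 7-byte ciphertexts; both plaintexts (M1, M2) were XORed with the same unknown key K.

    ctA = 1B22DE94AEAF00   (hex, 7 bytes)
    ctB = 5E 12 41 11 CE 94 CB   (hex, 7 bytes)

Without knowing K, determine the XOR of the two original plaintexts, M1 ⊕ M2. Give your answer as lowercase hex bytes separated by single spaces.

ctA ⊕ ctB = (M1 ⊕ K) ⊕ (M2 ⊕ K) = M1 ⊕ M2 — the shared key cancels under XOR.
 27 XOR  94 =  69
 34 XOR  18 =  48
222 XOR  65 = 159
148 XOR  17 = 133
174 XOR 206 =  96
175 XOR 148 =  59
  0 XOR 203 = 203

45 30 9f 85 60 3b cb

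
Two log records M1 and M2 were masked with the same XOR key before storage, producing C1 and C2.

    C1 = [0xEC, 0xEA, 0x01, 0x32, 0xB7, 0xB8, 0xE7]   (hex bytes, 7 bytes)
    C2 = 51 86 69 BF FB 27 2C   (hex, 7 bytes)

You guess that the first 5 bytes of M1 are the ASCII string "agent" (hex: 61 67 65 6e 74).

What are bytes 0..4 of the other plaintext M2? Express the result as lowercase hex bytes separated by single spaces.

First, C1 ⊕ C2 = (M1 ⊕ K) ⊕ (M2 ⊕ K) = M1 ⊕ M2, so the key drops out. Then M2 = (M1 ⊕ M2) ⊕ M1 over the first 5 bytes.
byte 0: (ec ⊕ 51) ⊕ 61 = bd ⊕ 61 = dc
byte 1: (ea ⊕ 86) ⊕ 67 = 6c ⊕ 67 = 0b
byte 2: (01 ⊕ 69) ⊕ 65 = 68 ⊕ 65 = 0d
byte 3: (32 ⊕ bf) ⊕ 6e = 8d ⊕ 6e = e3
byte 4: (b7 ⊕ fb) ⊕ 74 = 4c ⊕ 74 = 38

dc 0b 0d e3 38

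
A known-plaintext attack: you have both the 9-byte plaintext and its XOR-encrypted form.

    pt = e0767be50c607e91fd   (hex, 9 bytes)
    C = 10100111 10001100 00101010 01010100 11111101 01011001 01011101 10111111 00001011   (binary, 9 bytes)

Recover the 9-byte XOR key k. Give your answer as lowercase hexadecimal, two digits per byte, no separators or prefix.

Since C = pt ⊕ k, XORing both sides with pt gives k = pt ⊕ C.
byte 0: e0 ^ a7 = 47
byte 1: 76 ^ 8c = fa
byte 2: 7b ^ 2a = 51
byte 3: e5 ^ 54 = b1
byte 4: 0c ^ fd = f1
byte 5: 60 ^ 59 = 39
byte 6: 7e ^ 5d = 23
byte 7: 91 ^ bf = 2e
byte 8: fd ^ 0b = f6

47fa51b1f139232ef6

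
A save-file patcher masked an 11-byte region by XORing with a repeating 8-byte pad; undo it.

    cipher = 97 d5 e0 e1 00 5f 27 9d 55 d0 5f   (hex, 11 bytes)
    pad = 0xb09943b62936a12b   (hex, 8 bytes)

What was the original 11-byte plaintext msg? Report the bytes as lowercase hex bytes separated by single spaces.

27 4c a3 57 29 69 86 b6 e5 49 1c

The 8-byte key repeats, so the effective keystream is b0 99 43 b6 29 36 a1 2b b0 99 43.
byte 0: 10010111 ^ 10110000 = 00100111
byte 1: 11010101 ^ 10011001 = 01001100
byte 2: 11100000 ^ 01000011 = 10100011
byte 3: 11100001 ^ 10110110 = 01010111
byte 4: 00000000 ^ 00101001 = 00101001
byte 5: 01011111 ^ 00110110 = 01101001
byte 6: 00100111 ^ 10100001 = 10000110
byte 7: 10011101 ^ 00101011 = 10110110
byte 8: 01010101 ^ 10110000 = 11100101
byte 9: 11010000 ^ 10011001 = 01001001
byte 10: 01011111 ^ 01000011 = 00011100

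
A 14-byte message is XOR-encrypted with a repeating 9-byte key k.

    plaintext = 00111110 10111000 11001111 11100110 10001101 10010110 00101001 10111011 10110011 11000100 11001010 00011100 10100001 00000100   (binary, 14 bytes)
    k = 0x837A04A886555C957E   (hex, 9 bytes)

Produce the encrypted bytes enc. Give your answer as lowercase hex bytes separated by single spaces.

bd c2 cb 4e 0b c3 75 2e cd 47 b0 18 09 82

The 9-byte key repeats, so the effective keystream is 83 7a 04 a8 86 55 5c 95 7e 83 7a 04 a8 86.
byte 0: 3e xor 83 = bd
byte 1: b8 xor 7a = c2
byte 2: cf xor 04 = cb
byte 3: e6 xor a8 = 4e
byte 4: 8d xor 86 = 0b
byte 5: 96 xor 55 = c3
byte 6: 29 xor 5c = 75
byte 7: bb xor 95 = 2e
byte 8: b3 xor 7e = cd
byte 9: c4 xor 83 = 47
byte 10: ca xor 7a = b0
byte 11: 1c xor 04 = 18
byte 12: a1 xor a8 = 09
byte 13: 04 xor 86 = 82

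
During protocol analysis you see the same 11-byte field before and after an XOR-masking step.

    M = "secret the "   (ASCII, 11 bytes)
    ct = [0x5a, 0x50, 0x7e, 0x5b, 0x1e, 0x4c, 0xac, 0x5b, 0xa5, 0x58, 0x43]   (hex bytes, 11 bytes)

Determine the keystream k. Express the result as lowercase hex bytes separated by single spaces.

29 35 1d 29 7b 38 8c 2f cd 3d 63

Since ct = M ⊕ k, XORing both sides with M gives k = M ⊕ ct.
115 ⊕  90 =  41
101 ⊕  80 =  53
 99 ⊕ 126 =  29
114 ⊕  91 =  41
101 ⊕  30 = 123
116 ⊕  76 =  56
 32 ⊕ 172 = 140
116 ⊕  91 =  47
104 ⊕ 165 = 205
101 ⊕  88 =  61
 32 ⊕  67 =  99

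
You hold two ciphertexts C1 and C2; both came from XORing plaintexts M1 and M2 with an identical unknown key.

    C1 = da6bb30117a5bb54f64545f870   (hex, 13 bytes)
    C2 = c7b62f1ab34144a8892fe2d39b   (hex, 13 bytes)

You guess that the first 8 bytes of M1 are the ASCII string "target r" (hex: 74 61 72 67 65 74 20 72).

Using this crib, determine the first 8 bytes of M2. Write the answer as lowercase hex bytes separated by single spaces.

69 bc ee 7c c1 90 df 8e

First, C1 ⊕ C2 = (M1 ⊕ K) ⊕ (M2 ⊕ K) = M1 ⊕ M2, so the key drops out. Then M2 = (M1 ⊕ M2) ⊕ M1 over the first 8 bytes.
byte 0: (da XOR c7) XOR 74 = 1d XOR 74 = 69
byte 1: (6b XOR b6) XOR 61 = dd XOR 61 = bc
byte 2: (b3 XOR 2f) XOR 72 = 9c XOR 72 = ee
byte 3: (01 XOR 1a) XOR 67 = 1b XOR 67 = 7c
byte 4: (17 XOR b3) XOR 65 = a4 XOR 65 = c1
byte 5: (a5 XOR 41) XOR 74 = e4 XOR 74 = 90
byte 6: (bb XOR 44) XOR 20 = ff XOR 20 = df
byte 7: (54 XOR a8) XOR 72 = fc XOR 72 = 8e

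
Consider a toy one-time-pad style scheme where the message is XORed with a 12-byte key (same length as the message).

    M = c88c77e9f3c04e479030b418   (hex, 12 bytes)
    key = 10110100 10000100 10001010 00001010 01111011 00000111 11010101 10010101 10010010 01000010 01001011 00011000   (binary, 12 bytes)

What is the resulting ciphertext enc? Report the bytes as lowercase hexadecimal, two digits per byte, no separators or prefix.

XOR is its own inverse, so applying the key byte-wise gives the result directly.
byte 0: c8 ⊕ b4 = 7c
byte 1: 8c ⊕ 84 = 08
byte 2: 77 ⊕ 8a = fd
byte 3: e9 ⊕ 0a = e3
byte 4: f3 ⊕ 7b = 88
byte 5: c0 ⊕ 07 = c7
byte 6: 4e ⊕ d5 = 9b
byte 7: 47 ⊕ 95 = d2
byte 8: 90 ⊕ 92 = 02
byte 9: 30 ⊕ 42 = 72
byte 10: b4 ⊕ 4b = ff
byte 11: 18 ⊕ 18 = 00

7c08fde388c79bd20272ff00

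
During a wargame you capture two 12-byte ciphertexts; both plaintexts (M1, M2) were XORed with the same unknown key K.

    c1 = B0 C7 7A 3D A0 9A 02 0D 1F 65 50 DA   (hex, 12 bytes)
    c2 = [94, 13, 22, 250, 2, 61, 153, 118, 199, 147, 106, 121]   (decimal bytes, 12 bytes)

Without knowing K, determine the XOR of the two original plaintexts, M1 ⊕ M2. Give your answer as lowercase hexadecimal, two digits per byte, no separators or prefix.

c1 ⊕ c2 = (M1 ⊕ K) ⊕ (M2 ⊕ K) = M1 ⊕ M2 — the shared key cancels under XOR.
byte 0: 10110000 xor 01011110 = 11101110
byte 1: 11000111 xor 00001101 = 11001010
byte 2: 01111010 xor 00010110 = 01101100
byte 3: 00111101 xor 11111010 = 11000111
byte 4: 10100000 xor 00000010 = 10100010
byte 5: 10011010 xor 00111101 = 10100111
byte 6: 00000010 xor 10011001 = 10011011
byte 7: 00001101 xor 01110110 = 01111011
byte 8: 00011111 xor 11000111 = 11011000
byte 9: 01100101 xor 10010011 = 11110110
byte 10: 01010000 xor 01101010 = 00111010
byte 11: 11011010 xor 01111001 = 10100011

eeca6cc7a2a79b7bd8f63aa3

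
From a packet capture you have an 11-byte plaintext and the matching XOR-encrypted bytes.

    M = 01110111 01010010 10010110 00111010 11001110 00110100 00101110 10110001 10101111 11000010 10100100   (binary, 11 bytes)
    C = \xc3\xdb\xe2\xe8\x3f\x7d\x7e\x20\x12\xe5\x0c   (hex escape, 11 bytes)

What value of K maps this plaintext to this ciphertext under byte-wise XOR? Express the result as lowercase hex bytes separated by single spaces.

Since C = M ⊕ K, XORing both sides with M gives K = M ⊕ C.
01110111 ⊕ 11000011 = 10110100
01010010 ⊕ 11011011 = 10001001
10010110 ⊕ 11100010 = 01110100
00111010 ⊕ 11101000 = 11010010
11001110 ⊕ 00111111 = 11110001
00110100 ⊕ 01111101 = 01001001
00101110 ⊕ 01111110 = 01010000
10110001 ⊕ 00100000 = 10010001
10101111 ⊕ 00010010 = 10111101
11000010 ⊕ 11100101 = 00100111
10100100 ⊕ 00001100 = 10101000

b4 89 74 d2 f1 49 50 91 bd 27 a8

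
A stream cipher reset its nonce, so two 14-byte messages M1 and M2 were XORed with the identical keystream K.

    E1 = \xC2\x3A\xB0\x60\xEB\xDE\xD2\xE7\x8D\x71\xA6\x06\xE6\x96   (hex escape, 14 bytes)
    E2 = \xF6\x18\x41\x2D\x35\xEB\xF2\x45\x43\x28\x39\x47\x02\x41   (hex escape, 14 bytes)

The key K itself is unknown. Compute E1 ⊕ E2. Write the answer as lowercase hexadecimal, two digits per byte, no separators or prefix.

E1 ⊕ E2 = (M1 ⊕ K) ⊕ (M2 ⊕ K) = M1 ⊕ M2 — the shared key cancels under XOR.
c2 XOR f6 = 34
3a XOR 18 = 22
b0 XOR 41 = f1
60 XOR 2d = 4d
eb XOR 35 = de
de XOR eb = 35
d2 XOR f2 = 20
e7 XOR 45 = a2
8d XOR 43 = ce
71 XOR 28 = 59
a6 XOR 39 = 9f
06 XOR 47 = 41
e6 XOR 02 = e4
96 XOR 41 = d7

3422f14dde3520a2ce599f41e4d7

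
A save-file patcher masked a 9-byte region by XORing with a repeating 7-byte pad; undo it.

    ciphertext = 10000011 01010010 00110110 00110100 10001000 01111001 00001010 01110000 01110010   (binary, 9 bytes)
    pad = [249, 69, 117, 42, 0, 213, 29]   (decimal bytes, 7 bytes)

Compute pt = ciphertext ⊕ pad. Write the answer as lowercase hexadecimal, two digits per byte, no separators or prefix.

The 7-byte key repeats, so the effective keystream is f9 45 75 2a 00 d5 1d f9 45.
byte 0: 83 ^ f9 = 7a
byte 1: 52 ^ 45 = 17
byte 2: 36 ^ 75 = 43
byte 3: 34 ^ 2a = 1e
byte 4: 88 ^ 00 = 88
byte 5: 79 ^ d5 = ac
byte 6: 0a ^ 1d = 17
byte 7: 70 ^ f9 = 89
byte 8: 72 ^ 45 = 37

7a17431e88ac178937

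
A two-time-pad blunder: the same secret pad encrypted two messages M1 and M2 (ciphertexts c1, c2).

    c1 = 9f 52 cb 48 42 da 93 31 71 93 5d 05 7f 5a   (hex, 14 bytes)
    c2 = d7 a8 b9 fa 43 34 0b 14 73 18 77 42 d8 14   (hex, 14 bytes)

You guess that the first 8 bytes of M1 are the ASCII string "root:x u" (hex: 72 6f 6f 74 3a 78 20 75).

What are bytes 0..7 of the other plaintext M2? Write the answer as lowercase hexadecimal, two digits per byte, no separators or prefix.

3a951dc63b96b850

First, c1 ⊕ c2 = (M1 ⊕ K) ⊕ (M2 ⊕ K) = M1 ⊕ M2, so the key drops out. Then M2 = (M1 ⊕ M2) ⊕ M1 over the first 8 bytes.
byte 0: (9f XOR d7) XOR 72 = 48 XOR 72 = 3a
byte 1: (52 XOR a8) XOR 6f = fa XOR 6f = 95
byte 2: (cb XOR b9) XOR 6f = 72 XOR 6f = 1d
byte 3: (48 XOR fa) XOR 74 = b2 XOR 74 = c6
byte 4: (42 XOR 43) XOR 3a = 01 XOR 3a = 3b
byte 5: (da XOR 34) XOR 78 = ee XOR 78 = 96
byte 6: (93 XOR 0b) XOR 20 = 98 XOR 20 = b8
byte 7: (31 XOR 14) XOR 75 = 25 XOR 75 = 50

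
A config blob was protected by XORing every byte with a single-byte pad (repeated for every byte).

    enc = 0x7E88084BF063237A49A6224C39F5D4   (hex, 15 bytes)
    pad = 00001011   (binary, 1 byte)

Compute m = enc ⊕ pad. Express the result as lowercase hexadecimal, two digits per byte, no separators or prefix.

The 1-byte key repeats, so the effective keystream is 0b 0b 0b 0b 0b 0b 0b 0b 0b 0b 0b 0b 0b 0b 0b.
byte 0: 01111110 ^ 00001011 = 01110101
byte 1: 10001000 ^ 00001011 = 10000011
byte 2: 00001000 ^ 00001011 = 00000011
byte 3: 01001011 ^ 00001011 = 01000000
byte 4: 11110000 ^ 00001011 = 11111011
byte 5: 01100011 ^ 00001011 = 01101000
byte 6: 00100011 ^ 00001011 = 00101000
byte 7: 01111010 ^ 00001011 = 01110001
byte 8: 01001001 ^ 00001011 = 01000010
byte 9: 10100110 ^ 00001011 = 10101101
byte 10: 00100010 ^ 00001011 = 00101001
byte 11: 01001100 ^ 00001011 = 01000111
byte 12: 00111001 ^ 00001011 = 00110010
byte 13: 11110101 ^ 00001011 = 11111110
byte 14: 11010100 ^ 00001011 = 11011111

75830340fb68287142ad294732fedf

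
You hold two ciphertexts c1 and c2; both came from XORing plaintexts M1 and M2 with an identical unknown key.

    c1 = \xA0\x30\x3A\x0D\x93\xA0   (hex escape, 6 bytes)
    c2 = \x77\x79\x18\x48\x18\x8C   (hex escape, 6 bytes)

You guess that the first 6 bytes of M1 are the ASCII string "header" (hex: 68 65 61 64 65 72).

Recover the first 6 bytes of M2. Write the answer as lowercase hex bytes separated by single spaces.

bf 2c 43 21 ee 5e

First, c1 ⊕ c2 = (M1 ⊕ K) ⊕ (M2 ⊕ K) = M1 ⊕ M2, so the key drops out. Then M2 = (M1 ⊕ M2) ⊕ M1 over the first 6 bytes.
byte 0: (a0 xor 77) xor 68 = d7 xor 68 = bf
byte 1: (30 xor 79) xor 65 = 49 xor 65 = 2c
byte 2: (3a xor 18) xor 61 = 22 xor 61 = 43
byte 3: (0d xor 48) xor 64 = 45 xor 64 = 21
byte 4: (93 xor 18) xor 65 = 8b xor 65 = ee
byte 5: (a0 xor 8c) xor 72 = 2c xor 72 = 5e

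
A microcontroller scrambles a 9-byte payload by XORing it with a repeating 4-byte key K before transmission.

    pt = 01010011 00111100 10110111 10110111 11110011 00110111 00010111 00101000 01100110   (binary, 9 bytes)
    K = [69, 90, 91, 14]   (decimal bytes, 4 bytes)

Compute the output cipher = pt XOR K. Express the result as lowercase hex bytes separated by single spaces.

The 4-byte key repeats, so the effective keystream is 45 5a 5b 0e 45 5a 5b 0e 45.
byte 0: 01010011 XOR 01000101 = 00010110
byte 1: 00111100 XOR 01011010 = 01100110
byte 2: 10110111 XOR 01011011 = 11101100
byte 3: 10110111 XOR 00001110 = 10111001
byte 4: 11110011 XOR 01000101 = 10110110
byte 5: 00110111 XOR 01011010 = 01101101
byte 6: 00010111 XOR 01011011 = 01001100
byte 7: 00101000 XOR 00001110 = 00100110
byte 8: 01100110 XOR 01000101 = 00100011

16 66 ec b9 b6 6d 4c 26 23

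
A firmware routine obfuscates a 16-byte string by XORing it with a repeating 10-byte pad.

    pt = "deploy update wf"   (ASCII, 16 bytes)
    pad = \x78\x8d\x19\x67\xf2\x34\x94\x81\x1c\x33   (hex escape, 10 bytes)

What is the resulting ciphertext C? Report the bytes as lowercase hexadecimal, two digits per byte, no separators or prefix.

1ce8690b9d4db4f46c5719f97c478552

The 10-byte key repeats, so the effective keystream is 78 8d 19 67 f2 34 94 81 1c 33 78 8d 19 67 f2 34.
byte 0: 64 XOR 78 = 1c
byte 1: 65 XOR 8d = e8
byte 2: 70 XOR 19 = 69
byte 3: 6c XOR 67 = 0b
byte 4: 6f XOR f2 = 9d
byte 5: 79 XOR 34 = 4d
byte 6: 20 XOR 94 = b4
byte 7: 75 XOR 81 = f4
byte 8: 70 XOR 1c = 6c
byte 9: 64 XOR 33 = 57
byte 10: 61 XOR 78 = 19
byte 11: 74 XOR 8d = f9
byte 12: 65 XOR 19 = 7c
byte 13: 20 XOR 67 = 47
byte 14: 77 XOR f2 = 85
byte 15: 66 XOR 34 = 52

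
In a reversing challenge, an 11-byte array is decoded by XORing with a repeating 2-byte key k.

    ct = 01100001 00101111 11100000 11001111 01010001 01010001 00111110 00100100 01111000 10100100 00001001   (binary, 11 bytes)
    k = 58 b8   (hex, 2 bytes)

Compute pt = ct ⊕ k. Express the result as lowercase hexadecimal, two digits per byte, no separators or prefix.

The 2-byte key repeats, so the effective keystream is 58 b8 58 b8 58 b8 58 b8 58 b8 58.
byte 0:  97 XOR  88 =  57
byte 1:  47 XOR 184 = 151
byte 2: 224 XOR  88 = 184
byte 3: 207 XOR 184 = 119
byte 4:  81 XOR  88 =   9
byte 5:  81 XOR 184 = 233
byte 6:  62 XOR  88 = 102
byte 7:  36 XOR 184 = 156
byte 8: 120 XOR  88 =  32
byte 9: 164 XOR 184 =  28
byte 10:   9 XOR  88 =  81

3997b87709e9669c201c51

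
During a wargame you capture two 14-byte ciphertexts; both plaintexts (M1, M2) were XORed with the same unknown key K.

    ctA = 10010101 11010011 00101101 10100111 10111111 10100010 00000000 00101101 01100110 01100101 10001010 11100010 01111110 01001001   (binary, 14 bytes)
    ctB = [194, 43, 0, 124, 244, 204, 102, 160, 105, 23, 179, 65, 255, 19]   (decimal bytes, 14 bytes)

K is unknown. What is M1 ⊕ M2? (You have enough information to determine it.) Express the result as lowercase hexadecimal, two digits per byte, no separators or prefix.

ctA ⊕ ctB = (M1 ⊕ K) ⊕ (M2 ⊕ K) = M1 ⊕ M2 — the shared key cancels under XOR.
95 ⊕ c2 = 57
d3 ⊕ 2b = f8
2d ⊕ 00 = 2d
a7 ⊕ 7c = db
bf ⊕ f4 = 4b
a2 ⊕ cc = 6e
00 ⊕ 66 = 66
2d ⊕ a0 = 8d
66 ⊕ 69 = 0f
65 ⊕ 17 = 72
8a ⊕ b3 = 39
e2 ⊕ 41 = a3
7e ⊕ ff = 81
49 ⊕ 13 = 5a

57f82ddb4b6e668d0f7239a3815a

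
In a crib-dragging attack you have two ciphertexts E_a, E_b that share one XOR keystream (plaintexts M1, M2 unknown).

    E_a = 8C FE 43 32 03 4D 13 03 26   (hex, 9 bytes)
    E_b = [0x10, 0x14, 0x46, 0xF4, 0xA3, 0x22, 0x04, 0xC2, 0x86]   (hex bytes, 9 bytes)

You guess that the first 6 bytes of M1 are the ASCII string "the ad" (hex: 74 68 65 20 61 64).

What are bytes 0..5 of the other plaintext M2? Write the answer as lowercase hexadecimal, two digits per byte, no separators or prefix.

e88260e6c10b

First, E_a ⊕ E_b = (M1 ⊕ K) ⊕ (M2 ⊕ K) = M1 ⊕ M2, so the key drops out. Then M2 = (M1 ⊕ M2) ⊕ M1 over the first 6 bytes.
byte 0: (8c ^ 10) ^ 74 = 9c ^ 74 = e8
byte 1: (fe ^ 14) ^ 68 = ea ^ 68 = 82
byte 2: (43 ^ 46) ^ 65 = 05 ^ 65 = 60
byte 3: (32 ^ f4) ^ 20 = c6 ^ 20 = e6
byte 4: (03 ^ a3) ^ 61 = a0 ^ 61 = c1
byte 5: (4d ^ 22) ^ 64 = 6f ^ 64 = 0b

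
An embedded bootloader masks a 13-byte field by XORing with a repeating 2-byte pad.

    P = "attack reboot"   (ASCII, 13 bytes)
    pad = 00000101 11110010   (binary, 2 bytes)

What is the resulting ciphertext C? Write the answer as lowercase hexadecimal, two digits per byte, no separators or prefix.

648671936699258060906a9d71

The 2-byte key repeats, so the effective keystream is 05 f2 05 f2 05 f2 05 f2 05 f2 05 f2 05.
byte 0: 61 xor 05 = 64
byte 1: 74 xor f2 = 86
byte 2: 74 xor 05 = 71
byte 3: 61 xor f2 = 93
byte 4: 63 xor 05 = 66
byte 5: 6b xor f2 = 99
byte 6: 20 xor 05 = 25
byte 7: 72 xor f2 = 80
byte 8: 65 xor 05 = 60
byte 9: 62 xor f2 = 90
byte 10: 6f xor 05 = 6a
byte 11: 6f xor f2 = 9d
byte 12: 74 xor 05 = 71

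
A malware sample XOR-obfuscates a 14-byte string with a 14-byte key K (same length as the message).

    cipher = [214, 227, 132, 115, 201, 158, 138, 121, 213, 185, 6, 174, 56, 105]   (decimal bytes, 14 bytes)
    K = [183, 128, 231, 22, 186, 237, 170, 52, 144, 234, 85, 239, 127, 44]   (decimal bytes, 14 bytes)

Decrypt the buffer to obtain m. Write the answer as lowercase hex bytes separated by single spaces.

61 63 63 65 73 73 20 4d 45 53 53 41 47 45

XOR is its own inverse, so applying the key byte-wise gives the result directly.
d6 ⊕ b7 = 61
e3 ⊕ 80 = 63
84 ⊕ e7 = 63
73 ⊕ 16 = 65
c9 ⊕ ba = 73
9e ⊕ ed = 73
8a ⊕ aa = 20
79 ⊕ 34 = 4d
d5 ⊕ 90 = 45
b9 ⊕ ea = 53
06 ⊕ 55 = 53
ae ⊕ ef = 41
38 ⊕ 7f = 47
69 ⊕ 2c = 45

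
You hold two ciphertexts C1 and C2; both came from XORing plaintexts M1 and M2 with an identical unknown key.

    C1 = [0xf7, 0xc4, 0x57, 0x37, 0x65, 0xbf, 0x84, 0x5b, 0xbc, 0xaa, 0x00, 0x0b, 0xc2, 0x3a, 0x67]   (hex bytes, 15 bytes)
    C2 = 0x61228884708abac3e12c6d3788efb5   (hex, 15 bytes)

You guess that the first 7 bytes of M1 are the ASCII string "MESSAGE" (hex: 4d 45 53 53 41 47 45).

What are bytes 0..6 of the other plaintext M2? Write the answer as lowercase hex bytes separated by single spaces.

First, C1 ⊕ C2 = (M1 ⊕ K) ⊕ (M2 ⊕ K) = M1 ⊕ M2, so the key drops out. Then M2 = (M1 ⊕ M2) ⊕ M1 over the first 7 bytes.
byte 0: (f7 ^ 61) ^ 4d = 96 ^ 4d = db
byte 1: (c4 ^ 22) ^ 45 = e6 ^ 45 = a3
byte 2: (57 ^ 88) ^ 53 = df ^ 53 = 8c
byte 3: (37 ^ 84) ^ 53 = b3 ^ 53 = e0
byte 4: (65 ^ 70) ^ 41 = 15 ^ 41 = 54
byte 5: (bf ^ 8a) ^ 47 = 35 ^ 47 = 72
byte 6: (84 ^ ba) ^ 45 = 3e ^ 45 = 7b

db a3 8c e0 54 72 7b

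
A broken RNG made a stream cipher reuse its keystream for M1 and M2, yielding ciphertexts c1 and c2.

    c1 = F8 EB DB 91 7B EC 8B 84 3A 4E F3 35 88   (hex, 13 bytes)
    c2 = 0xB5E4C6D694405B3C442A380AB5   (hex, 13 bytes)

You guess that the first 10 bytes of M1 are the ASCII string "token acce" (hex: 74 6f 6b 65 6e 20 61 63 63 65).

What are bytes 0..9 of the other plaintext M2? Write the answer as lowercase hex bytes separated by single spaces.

39 60 76 22 81 8c b1 db 1d 01

First, c1 ⊕ c2 = (M1 ⊕ K) ⊕ (M2 ⊕ K) = M1 ⊕ M2, so the key drops out. Then M2 = (M1 ⊕ M2) ⊕ M1 over the first 10 bytes.
byte 0: (f8 xor b5) xor 74 = 4d xor 74 = 39
byte 1: (eb xor e4) xor 6f = 0f xor 6f = 60
byte 2: (db xor c6) xor 6b = 1d xor 6b = 76
byte 3: (91 xor d6) xor 65 = 47 xor 65 = 22
byte 4: (7b xor 94) xor 6e = ef xor 6e = 81
byte 5: (ec xor 40) xor 20 = ac xor 20 = 8c
byte 6: (8b xor 5b) xor 61 = d0 xor 61 = b1
byte 7: (84 xor 3c) xor 63 = b8 xor 63 = db
byte 8: (3a xor 44) xor 63 = 7e xor 63 = 1d
byte 9: (4e xor 2a) xor 65 = 64 xor 65 = 01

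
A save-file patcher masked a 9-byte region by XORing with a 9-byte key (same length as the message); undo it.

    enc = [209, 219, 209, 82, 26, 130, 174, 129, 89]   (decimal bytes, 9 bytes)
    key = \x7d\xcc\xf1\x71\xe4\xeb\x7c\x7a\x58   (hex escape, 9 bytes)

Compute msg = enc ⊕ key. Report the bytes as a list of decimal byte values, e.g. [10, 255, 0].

XOR is its own inverse, so applying the key byte-wise gives the result directly.
d1 XOR 7d = ac
db XOR cc = 17
d1 XOR f1 = 20
52 XOR 71 = 23
1a XOR e4 = fe
82 XOR eb = 69
ae XOR 7c = d2
81 XOR 7a = fb
59 XOR 58 = 01

[172, 23, 32, 35, 254, 105, 210, 251, 1]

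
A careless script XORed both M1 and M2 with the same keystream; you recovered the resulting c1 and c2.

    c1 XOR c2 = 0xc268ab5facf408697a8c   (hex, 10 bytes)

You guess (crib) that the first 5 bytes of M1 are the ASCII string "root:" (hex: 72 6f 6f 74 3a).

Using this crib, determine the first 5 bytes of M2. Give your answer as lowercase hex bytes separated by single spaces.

Since c1 ⊕ c2 = M1 ⊕ M2, XORing with the guessed M1 bytes yields the corresponding M2 bytes: M2 = (c1 ⊕ c2) ⊕ M1.
c2 ⊕ 72 = b0
68 ⊕ 6f = 07
ab ⊕ 6f = c4
5f ⊕ 74 = 2b
ac ⊕ 3a = 96

b0 07 c4 2b 96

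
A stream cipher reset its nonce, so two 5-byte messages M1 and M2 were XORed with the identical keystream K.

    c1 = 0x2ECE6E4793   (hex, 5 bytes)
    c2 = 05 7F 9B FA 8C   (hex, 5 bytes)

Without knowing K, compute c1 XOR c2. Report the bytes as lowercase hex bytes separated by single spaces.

c1 ⊕ c2 = (M1 ⊕ K) ⊕ (M2 ⊕ K) = M1 ⊕ M2 — the shared key cancels under XOR.
 46 xor   5 =  43
206 xor 127 = 177
110 xor 155 = 245
 71 xor 250 = 189
147 xor 140 =  31

2b b1 f5 bd 1f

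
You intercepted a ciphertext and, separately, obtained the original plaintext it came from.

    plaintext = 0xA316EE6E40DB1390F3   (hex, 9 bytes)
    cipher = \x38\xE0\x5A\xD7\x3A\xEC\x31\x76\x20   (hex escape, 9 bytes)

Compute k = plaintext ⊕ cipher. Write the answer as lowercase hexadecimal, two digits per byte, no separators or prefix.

9bf6b4b97a3722e6d3

Since cipher = plaintext ⊕ k, XORing both sides with plaintext gives k = plaintext ⊕ cipher.
a3 ^ 38 = 9b
16 ^ e0 = f6
ee ^ 5a = b4
6e ^ d7 = b9
40 ^ 3a = 7a
db ^ ec = 37
13 ^ 31 = 22
90 ^ 76 = e6
f3 ^ 20 = d3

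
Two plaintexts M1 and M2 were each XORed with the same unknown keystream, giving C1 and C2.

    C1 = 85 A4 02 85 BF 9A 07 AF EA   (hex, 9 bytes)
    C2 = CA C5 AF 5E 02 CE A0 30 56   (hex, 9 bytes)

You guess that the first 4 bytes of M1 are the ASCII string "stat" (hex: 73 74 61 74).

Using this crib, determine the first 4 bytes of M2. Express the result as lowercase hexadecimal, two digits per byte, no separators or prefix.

First, C1 ⊕ C2 = (M1 ⊕ K) ⊕ (M2 ⊕ K) = M1 ⊕ M2, so the key drops out. Then M2 = (M1 ⊕ M2) ⊕ M1 over the first 4 bytes.
byte 0: (85 xor ca) xor 73 = 4f xor 73 = 3c
byte 1: (a4 xor c5) xor 74 = 61 xor 74 = 15
byte 2: (02 xor af) xor 61 = ad xor 61 = cc
byte 3: (85 xor 5e) xor 74 = db xor 74 = af

3c15ccaf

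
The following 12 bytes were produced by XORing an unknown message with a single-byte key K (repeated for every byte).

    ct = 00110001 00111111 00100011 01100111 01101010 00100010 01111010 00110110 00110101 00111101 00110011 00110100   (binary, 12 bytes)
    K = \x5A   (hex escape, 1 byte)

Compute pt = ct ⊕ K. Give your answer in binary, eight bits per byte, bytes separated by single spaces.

The 1-byte key repeats, so the effective keystream is 5a 5a 5a 5a 5a 5a 5a 5a 5a 5a 5a 5a.
byte 0: 00110001 xor 01011010 = 01101011
byte 1: 00111111 xor 01011010 = 01100101
byte 2: 00100011 xor 01011010 = 01111001
byte 3: 01100111 xor 01011010 = 00111101
byte 4: 01101010 xor 01011010 = 00110000
byte 5: 00100010 xor 01011010 = 01111000
byte 6: 01111010 xor 01011010 = 00100000
byte 7: 00110110 xor 01011010 = 01101100
byte 8: 00110101 xor 01011010 = 01101111
byte 9: 00111101 xor 01011010 = 01100111
byte 10: 00110011 xor 01011010 = 01101001
byte 11: 00110100 xor 01011010 = 01101110

01101011 01100101 01111001 00111101 00110000 01111000 00100000 01101100 01101111 01100111 01101001 01101110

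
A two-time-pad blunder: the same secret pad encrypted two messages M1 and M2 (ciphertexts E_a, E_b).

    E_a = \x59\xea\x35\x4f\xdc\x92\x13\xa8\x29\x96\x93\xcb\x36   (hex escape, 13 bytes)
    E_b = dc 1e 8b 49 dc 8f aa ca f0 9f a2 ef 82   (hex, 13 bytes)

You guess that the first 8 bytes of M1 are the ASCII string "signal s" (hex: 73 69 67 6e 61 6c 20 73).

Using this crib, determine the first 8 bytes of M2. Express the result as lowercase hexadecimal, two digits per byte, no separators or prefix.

f69dd96861719911

First, E_a ⊕ E_b = (M1 ⊕ K) ⊕ (M2 ⊕ K) = M1 ⊕ M2, so the key drops out. Then M2 = (M1 ⊕ M2) ⊕ M1 over the first 8 bytes.
byte 0: (59 ^ dc) ^ 73 = 85 ^ 73 = f6
byte 1: (ea ^ 1e) ^ 69 = f4 ^ 69 = 9d
byte 2: (35 ^ 8b) ^ 67 = be ^ 67 = d9
byte 3: (4f ^ 49) ^ 6e = 06 ^ 6e = 68
byte 4: (dc ^ dc) ^ 61 = 00 ^ 61 = 61
byte 5: (92 ^ 8f) ^ 6c = 1d ^ 6c = 71
byte 6: (13 ^ aa) ^ 20 = b9 ^ 20 = 99
byte 7: (a8 ^ ca) ^ 73 = 62 ^ 73 = 11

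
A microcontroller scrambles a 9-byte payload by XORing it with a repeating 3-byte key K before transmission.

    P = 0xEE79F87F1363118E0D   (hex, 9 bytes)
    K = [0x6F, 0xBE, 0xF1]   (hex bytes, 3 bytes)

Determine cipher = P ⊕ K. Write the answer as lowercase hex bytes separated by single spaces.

The 3-byte key repeats, so the effective keystream is 6f be f1 6f be f1 6f be f1.
byte 0: ee ⊕ 6f = 81
byte 1: 79 ⊕ be = c7
byte 2: f8 ⊕ f1 = 09
byte 3: 7f ⊕ 6f = 10
byte 4: 13 ⊕ be = ad
byte 5: 63 ⊕ f1 = 92
byte 6: 11 ⊕ 6f = 7e
byte 7: 8e ⊕ be = 30
byte 8: 0d ⊕ f1 = fc

81 c7 09 10 ad 92 7e 30 fc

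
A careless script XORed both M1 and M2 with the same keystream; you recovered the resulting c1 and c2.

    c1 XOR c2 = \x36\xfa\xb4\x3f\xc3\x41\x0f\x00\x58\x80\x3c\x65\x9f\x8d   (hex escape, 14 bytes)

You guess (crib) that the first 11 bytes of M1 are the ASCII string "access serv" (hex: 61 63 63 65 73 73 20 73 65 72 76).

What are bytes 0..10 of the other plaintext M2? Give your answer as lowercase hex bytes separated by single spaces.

Since c1 ⊕ c2 = M1 ⊕ M2, XORing with the guessed M1 bytes yields the corresponding M2 bytes: M2 = (c1 ⊕ c2) ⊕ M1.
byte 0: 36 XOR 61 = 57
byte 1: fa XOR 63 = 99
byte 2: b4 XOR 63 = d7
byte 3: 3f XOR 65 = 5a
byte 4: c3 XOR 73 = b0
byte 5: 41 XOR 73 = 32
byte 6: 0f XOR 20 = 2f
byte 7: 00 XOR 73 = 73
byte 8: 58 XOR 65 = 3d
byte 9: 80 XOR 72 = f2
byte 10: 3c XOR 76 = 4a

57 99 d7 5a b0 32 2f 73 3d f2 4a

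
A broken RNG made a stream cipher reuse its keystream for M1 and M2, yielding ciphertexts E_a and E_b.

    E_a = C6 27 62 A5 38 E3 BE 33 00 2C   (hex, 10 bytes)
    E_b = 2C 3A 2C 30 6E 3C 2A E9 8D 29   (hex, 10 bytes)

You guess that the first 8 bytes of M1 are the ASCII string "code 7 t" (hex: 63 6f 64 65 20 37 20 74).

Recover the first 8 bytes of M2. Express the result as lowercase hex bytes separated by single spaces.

89 72 2a f0 76 e8 b4 ae

First, E_a ⊕ E_b = (M1 ⊕ K) ⊕ (M2 ⊕ K) = M1 ⊕ M2, so the key drops out. Then M2 = (M1 ⊕ M2) ⊕ M1 over the first 8 bytes.
byte 0: (c6 ^ 2c) ^ 63 = ea ^ 63 = 89
byte 1: (27 ^ 3a) ^ 6f = 1d ^ 6f = 72
byte 2: (62 ^ 2c) ^ 64 = 4e ^ 64 = 2a
byte 3: (a5 ^ 30) ^ 65 = 95 ^ 65 = f0
byte 4: (38 ^ 6e) ^ 20 = 56 ^ 20 = 76
byte 5: (e3 ^ 3c) ^ 37 = df ^ 37 = e8
byte 6: (be ^ 2a) ^ 20 = 94 ^ 20 = b4
byte 7: (33 ^ e9) ^ 74 = da ^ 74 = ae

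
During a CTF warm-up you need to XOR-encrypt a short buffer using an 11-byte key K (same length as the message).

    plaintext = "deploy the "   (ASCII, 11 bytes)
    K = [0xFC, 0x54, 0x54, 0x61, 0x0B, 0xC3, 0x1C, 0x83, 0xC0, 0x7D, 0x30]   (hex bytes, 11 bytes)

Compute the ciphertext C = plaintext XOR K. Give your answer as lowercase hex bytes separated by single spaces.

64 ^ fc = 98
65 ^ 54 = 31
70 ^ 54 = 24
6c ^ 61 = 0d
6f ^ 0b = 64
79 ^ c3 = ba
20 ^ 1c = 3c
74 ^ 83 = f7
68 ^ c0 = a8
65 ^ 7d = 18
20 ^ 30 = 10

98 31 24 0d 64 ba 3c f7 a8 18 10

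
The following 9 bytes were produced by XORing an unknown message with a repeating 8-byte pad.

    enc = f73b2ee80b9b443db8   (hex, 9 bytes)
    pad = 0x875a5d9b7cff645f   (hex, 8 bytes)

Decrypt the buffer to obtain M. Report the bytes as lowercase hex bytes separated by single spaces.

70 61 73 73 77 64 20 62 3f

The 8-byte key repeats, so the effective keystream is 87 5a 5d 9b 7c ff 64 5f 87.
byte 0: f7 ^ 87 = 70
byte 1: 3b ^ 5a = 61
byte 2: 2e ^ 5d = 73
byte 3: e8 ^ 9b = 73
byte 4: 0b ^ 7c = 77
byte 5: 9b ^ ff = 64
byte 6: 44 ^ 64 = 20
byte 7: 3d ^ 5f = 62
byte 8: b8 ^ 87 = 3f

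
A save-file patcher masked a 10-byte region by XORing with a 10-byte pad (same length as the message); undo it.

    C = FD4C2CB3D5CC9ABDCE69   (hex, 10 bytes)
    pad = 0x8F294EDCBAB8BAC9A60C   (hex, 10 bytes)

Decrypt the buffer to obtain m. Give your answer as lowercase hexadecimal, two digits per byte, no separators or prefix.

XOR is its own inverse, so applying the key byte-wise gives the result directly.
fd ⊕ 8f = 72
4c ⊕ 29 = 65
2c ⊕ 4e = 62
b3 ⊕ dc = 6f
d5 ⊕ ba = 6f
cc ⊕ b8 = 74
9a ⊕ ba = 20
bd ⊕ c9 = 74
ce ⊕ a6 = 68
69 ⊕ 0c = 65

7265626f6f7420746865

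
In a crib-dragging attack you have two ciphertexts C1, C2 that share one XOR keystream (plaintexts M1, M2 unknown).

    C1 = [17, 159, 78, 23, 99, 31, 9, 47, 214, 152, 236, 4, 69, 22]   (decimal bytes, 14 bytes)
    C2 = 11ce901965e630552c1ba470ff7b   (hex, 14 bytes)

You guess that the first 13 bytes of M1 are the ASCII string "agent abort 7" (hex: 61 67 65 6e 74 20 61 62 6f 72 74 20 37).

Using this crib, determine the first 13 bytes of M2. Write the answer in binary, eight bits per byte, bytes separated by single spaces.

01100001 00110110 10111011 01100000 01110010 11011001 01011000 00011000 10010101 11110001 00111100 01010100 10001101

First, C1 ⊕ C2 = (M1 ⊕ K) ⊕ (M2 ⊕ K) = M1 ⊕ M2, so the key drops out. Then M2 = (M1 ⊕ M2) ⊕ M1 over the first 13 bytes.
byte 0: (11 ^ 11) ^ 61 = 00 ^ 61 = 61
byte 1: (9f ^ ce) ^ 67 = 51 ^ 67 = 36
byte 2: (4e ^ 90) ^ 65 = de ^ 65 = bb
byte 3: (17 ^ 19) ^ 6e = 0e ^ 6e = 60
byte 4: (63 ^ 65) ^ 74 = 06 ^ 74 = 72
byte 5: (1f ^ e6) ^ 20 = f9 ^ 20 = d9
byte 6: (09 ^ 30) ^ 61 = 39 ^ 61 = 58
byte 7: (2f ^ 55) ^ 62 = 7a ^ 62 = 18
byte 8: (d6 ^ 2c) ^ 6f = fa ^ 6f = 95
byte 9: (98 ^ 1b) ^ 72 = 83 ^ 72 = f1
byte 10: (ec ^ a4) ^ 74 = 48 ^ 74 = 3c
byte 11: (04 ^ 70) ^ 20 = 74 ^ 20 = 54
byte 12: (45 ^ ff) ^ 37 = ba ^ 37 = 8d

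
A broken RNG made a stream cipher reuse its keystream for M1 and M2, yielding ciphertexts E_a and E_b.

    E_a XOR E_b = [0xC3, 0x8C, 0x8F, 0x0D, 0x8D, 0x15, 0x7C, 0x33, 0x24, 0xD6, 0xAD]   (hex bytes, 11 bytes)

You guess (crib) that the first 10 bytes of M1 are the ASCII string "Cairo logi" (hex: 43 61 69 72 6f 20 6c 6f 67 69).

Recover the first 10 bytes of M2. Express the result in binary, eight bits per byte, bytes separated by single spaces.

Since E_a ⊕ E_b = M1 ⊕ M2, XORing with the guessed M1 bytes yields the corresponding M2 bytes: M2 = (E_a ⊕ E_b) ⊕ M1.
c3 XOR 43 = 80
8c XOR 61 = ed
8f XOR 69 = e6
0d XOR 72 = 7f
8d XOR 6f = e2
15 XOR 20 = 35
7c XOR 6c = 10
33 XOR 6f = 5c
24 XOR 67 = 43
d6 XOR 69 = bf

10000000 11101101 11100110 01111111 11100010 00110101 00010000 01011100 01000011 10111111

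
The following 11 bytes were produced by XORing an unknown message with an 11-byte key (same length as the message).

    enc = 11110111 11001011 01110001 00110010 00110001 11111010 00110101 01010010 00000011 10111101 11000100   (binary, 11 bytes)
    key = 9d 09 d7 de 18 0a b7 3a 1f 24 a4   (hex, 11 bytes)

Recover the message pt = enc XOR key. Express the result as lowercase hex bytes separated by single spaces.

6a c2 a6 ec 29 f0 82 68 1c 99 60

XOR is its own inverse, so applying the key byte-wise gives the result directly.
f7 ^ 9d = 6a
cb ^ 09 = c2
71 ^ d7 = a6
32 ^ de = ec
31 ^ 18 = 29
fa ^ 0a = f0
35 ^ b7 = 82
52 ^ 3a = 68
03 ^ 1f = 1c
bd ^ 24 = 99
c4 ^ a4 = 60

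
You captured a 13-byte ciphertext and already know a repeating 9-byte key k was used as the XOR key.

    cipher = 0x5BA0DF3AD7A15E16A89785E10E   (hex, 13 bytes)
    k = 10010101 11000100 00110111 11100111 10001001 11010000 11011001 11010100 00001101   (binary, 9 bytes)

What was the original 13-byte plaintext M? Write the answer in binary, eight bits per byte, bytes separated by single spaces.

11001110 01100100 11101000 11011101 01011110 01110001 10000111 11000010 10100101 00000010 01000001 11010110 11101001

The 9-byte key repeats, so the effective keystream is 95 c4 37 e7 89 d0 d9 d4 0d 95 c4 37 e7.
byte 0: 5b XOR 95 = ce
byte 1: a0 XOR c4 = 64
byte 2: df XOR 37 = e8
byte 3: 3a XOR e7 = dd
byte 4: d7 XOR 89 = 5e
byte 5: a1 XOR d0 = 71
byte 6: 5e XOR d9 = 87
byte 7: 16 XOR d4 = c2
byte 8: a8 XOR 0d = a5
byte 9: 97 XOR 95 = 02
byte 10: 85 XOR c4 = 41
byte 11: e1 XOR 37 = d6
byte 12: 0e XOR e7 = e9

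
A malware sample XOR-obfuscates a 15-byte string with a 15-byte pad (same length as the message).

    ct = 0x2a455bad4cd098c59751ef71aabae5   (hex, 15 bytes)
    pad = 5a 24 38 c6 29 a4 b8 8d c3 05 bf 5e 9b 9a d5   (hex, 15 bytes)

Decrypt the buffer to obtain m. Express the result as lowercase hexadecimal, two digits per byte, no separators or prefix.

7061636b657420485454502f312030

XOR is its own inverse, so applying the key byte-wise gives the result directly.
2a XOR 5a = 70
45 XOR 24 = 61
5b XOR 38 = 63
ad XOR c6 = 6b
4c XOR 29 = 65
d0 XOR a4 = 74
98 XOR b8 = 20
c5 XOR 8d = 48
97 XOR c3 = 54
51 XOR 05 = 54
ef XOR bf = 50
71 XOR 5e = 2f
aa XOR 9b = 31
ba XOR 9a = 20
e5 XOR d5 = 30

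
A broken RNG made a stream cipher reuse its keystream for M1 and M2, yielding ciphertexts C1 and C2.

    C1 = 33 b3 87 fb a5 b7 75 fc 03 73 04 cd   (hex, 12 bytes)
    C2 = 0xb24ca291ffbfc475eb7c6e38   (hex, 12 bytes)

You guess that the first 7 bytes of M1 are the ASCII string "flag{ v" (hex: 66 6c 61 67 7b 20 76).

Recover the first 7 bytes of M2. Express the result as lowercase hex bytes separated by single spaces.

First, C1 ⊕ C2 = (M1 ⊕ K) ⊕ (M2 ⊕ K) = M1 ⊕ M2, so the key drops out. Then M2 = (M1 ⊕ M2) ⊕ M1 over the first 7 bytes.
byte 0: (33 XOR b2) XOR 66 = 81 XOR 66 = e7
byte 1: (b3 XOR 4c) XOR 6c = ff XOR 6c = 93
byte 2: (87 XOR a2) XOR 61 = 25 XOR 61 = 44
byte 3: (fb XOR 91) XOR 67 = 6a XOR 67 = 0d
byte 4: (a5 XOR ff) XOR 7b = 5a XOR 7b = 21
byte 5: (b7 XOR bf) XOR 20 = 08 XOR 20 = 28
byte 6: (75 XOR c4) XOR 76 = b1 XOR 76 = c7

e7 93 44 0d 21 28 c7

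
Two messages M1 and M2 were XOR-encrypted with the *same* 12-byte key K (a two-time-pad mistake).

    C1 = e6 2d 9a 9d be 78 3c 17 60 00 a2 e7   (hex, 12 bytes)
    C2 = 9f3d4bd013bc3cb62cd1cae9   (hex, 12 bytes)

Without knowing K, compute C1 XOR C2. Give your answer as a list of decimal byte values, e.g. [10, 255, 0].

C1 ⊕ C2 = (M1 ⊕ K) ⊕ (M2 ⊕ K) = M1 ⊕ M2 — the shared key cancels under XOR.
byte 0: e6 xor 9f = 79
byte 1: 2d xor 3d = 10
byte 2: 9a xor 4b = d1
byte 3: 9d xor d0 = 4d
byte 4: be xor 13 = ad
byte 5: 78 xor bc = c4
byte 6: 3c xor 3c = 00
byte 7: 17 xor b6 = a1
byte 8: 60 xor 2c = 4c
byte 9: 00 xor d1 = d1
byte 10: a2 xor ca = 68
byte 11: e7 xor e9 = 0e

[121, 16, 209, 77, 173, 196, 0, 161, 76, 209, 104, 14]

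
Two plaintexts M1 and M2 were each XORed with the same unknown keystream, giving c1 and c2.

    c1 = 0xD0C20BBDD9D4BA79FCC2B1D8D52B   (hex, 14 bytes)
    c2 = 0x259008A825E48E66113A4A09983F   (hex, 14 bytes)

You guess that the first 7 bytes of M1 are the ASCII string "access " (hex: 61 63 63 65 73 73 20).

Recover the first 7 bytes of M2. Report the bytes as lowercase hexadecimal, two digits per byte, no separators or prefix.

First, c1 ⊕ c2 = (M1 ⊕ K) ⊕ (M2 ⊕ K) = M1 ⊕ M2, so the key drops out. Then M2 = (M1 ⊕ M2) ⊕ M1 over the first 7 bytes.
byte 0: (d0 xor 25) xor 61 = f5 xor 61 = 94
byte 1: (c2 xor 90) xor 63 = 52 xor 63 = 31
byte 2: (0b xor 08) xor 63 = 03 xor 63 = 60
byte 3: (bd xor a8) xor 65 = 15 xor 65 = 70
byte 4: (d9 xor 25) xor 73 = fc xor 73 = 8f
byte 5: (d4 xor e4) xor 73 = 30 xor 73 = 43
byte 6: (ba xor 8e) xor 20 = 34 xor 20 = 14

943160708f4314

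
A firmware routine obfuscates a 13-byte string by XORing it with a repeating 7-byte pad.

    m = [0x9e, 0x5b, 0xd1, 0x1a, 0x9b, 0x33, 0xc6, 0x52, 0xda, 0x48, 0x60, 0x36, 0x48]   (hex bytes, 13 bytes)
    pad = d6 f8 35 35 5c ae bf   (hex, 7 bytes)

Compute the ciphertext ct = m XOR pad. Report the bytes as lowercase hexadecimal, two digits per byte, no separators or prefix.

The 7-byte key repeats, so the effective keystream is d6 f8 35 35 5c ae bf d6 f8 35 35 5c ae.
byte 0: 9e ⊕ d6 = 48
byte 1: 5b ⊕ f8 = a3
byte 2: d1 ⊕ 35 = e4
byte 3: 1a ⊕ 35 = 2f
byte 4: 9b ⊕ 5c = c7
byte 5: 33 ⊕ ae = 9d
byte 6: c6 ⊕ bf = 79
byte 7: 52 ⊕ d6 = 84
byte 8: da ⊕ f8 = 22
byte 9: 48 ⊕ 35 = 7d
byte 10: 60 ⊕ 35 = 55
byte 11: 36 ⊕ 5c = 6a
byte 12: 48 ⊕ ae = e6

48a3e42fc79d7984227d556ae6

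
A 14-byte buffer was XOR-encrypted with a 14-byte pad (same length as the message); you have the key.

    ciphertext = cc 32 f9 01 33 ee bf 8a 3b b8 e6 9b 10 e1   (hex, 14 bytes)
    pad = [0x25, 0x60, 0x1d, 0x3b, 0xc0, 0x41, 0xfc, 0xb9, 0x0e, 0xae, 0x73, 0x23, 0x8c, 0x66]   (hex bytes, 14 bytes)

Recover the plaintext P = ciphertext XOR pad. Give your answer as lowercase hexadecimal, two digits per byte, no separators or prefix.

XOR is its own inverse, so applying the key byte-wise gives the result directly.
11001100 ^ 00100101 = 11101001
00110010 ^ 01100000 = 01010010
11111001 ^ 00011101 = 11100100
00000001 ^ 00111011 = 00111010
00110011 ^ 11000000 = 11110011
11101110 ^ 01000001 = 10101111
10111111 ^ 11111100 = 01000011
10001010 ^ 10111001 = 00110011
00111011 ^ 00001110 = 00110101
10111000 ^ 10101110 = 00010110
11100110 ^ 01110011 = 10010101
10011011 ^ 00100011 = 10111000
00010000 ^ 10001100 = 10011100
11100001 ^ 01100110 = 10000111

e952e43af3af4333351695b89c87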